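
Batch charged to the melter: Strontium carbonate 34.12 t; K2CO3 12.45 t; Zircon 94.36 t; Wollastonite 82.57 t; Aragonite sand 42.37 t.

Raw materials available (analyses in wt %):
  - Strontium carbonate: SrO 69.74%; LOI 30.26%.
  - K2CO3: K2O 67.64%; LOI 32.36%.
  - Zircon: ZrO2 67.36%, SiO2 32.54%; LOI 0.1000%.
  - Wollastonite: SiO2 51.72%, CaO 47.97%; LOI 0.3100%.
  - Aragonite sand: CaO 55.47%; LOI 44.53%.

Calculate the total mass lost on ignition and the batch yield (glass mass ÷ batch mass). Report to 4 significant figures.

Exact precision is held through every step — values along the way are printed rounded to 4 significant digits as written — a single rounding yields every reported figure; the derived quantities are carried from the batch weights at 232.3 t of glass in full precision (five oxide percentages, glass mass, LOI, the totals, the yield), as given in the problem or answer text.
Each material's LOI contribution:
  Strontium carbonate: 34.12 × 0.3026 = 10.32 t
  K2CO3: 12.45 × 0.3236 = 4.029 t
  Zircon: 94.36 × 0.001000 = 0.09436 t
  Wollastonite: 82.57 × 0.003100 = 0.2560 t
  Aragonite sand: 42.37 × 0.4453 = 18.87 t
Total LOI = 33.57 t
Glass = batch − LOI = 265.9 − 33.57 = 232.3 t

LOI loss = 33.57 t; glass = 232.3 t; yield = 87.37%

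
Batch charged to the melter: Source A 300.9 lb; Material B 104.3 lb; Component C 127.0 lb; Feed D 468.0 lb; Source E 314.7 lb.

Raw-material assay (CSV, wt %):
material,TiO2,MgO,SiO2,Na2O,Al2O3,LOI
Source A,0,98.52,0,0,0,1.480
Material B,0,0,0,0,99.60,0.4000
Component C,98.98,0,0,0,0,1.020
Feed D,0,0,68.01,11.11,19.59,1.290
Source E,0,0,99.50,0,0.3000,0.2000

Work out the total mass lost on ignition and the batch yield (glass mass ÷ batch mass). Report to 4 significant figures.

LOI loss = 12.83 lb; glass = 1302 lb; yield = 99.02%

Rounding to four significant figures extends to every in-between result as shown; each numeric step carries exact precision through the solve — each reported number is rounded exactly once. The derived quantities, which include five oxide percentages, glass mass, ignition loss, the totals, yield, are re-derived in full precision, exactly as printed in the problem or the answer, from the weighed amounts for 1302 lb of glass.
Material-by-material LOI:
  Source A: 300.9 × 0.01480 = 4.453 lb
  Material B: 104.3 × 0.004000 = 0.4172 lb
  Component C: 127.0 × 0.01020 = 1.295 lb
  Feed D: 468.0 × 0.01290 = 6.037 lb
  Source E: 314.7 × 0.002000 = 0.6294 lb
Total LOI = 12.83 lb
Glass = batch − LOI = 1315 − 12.83 = 1302 lb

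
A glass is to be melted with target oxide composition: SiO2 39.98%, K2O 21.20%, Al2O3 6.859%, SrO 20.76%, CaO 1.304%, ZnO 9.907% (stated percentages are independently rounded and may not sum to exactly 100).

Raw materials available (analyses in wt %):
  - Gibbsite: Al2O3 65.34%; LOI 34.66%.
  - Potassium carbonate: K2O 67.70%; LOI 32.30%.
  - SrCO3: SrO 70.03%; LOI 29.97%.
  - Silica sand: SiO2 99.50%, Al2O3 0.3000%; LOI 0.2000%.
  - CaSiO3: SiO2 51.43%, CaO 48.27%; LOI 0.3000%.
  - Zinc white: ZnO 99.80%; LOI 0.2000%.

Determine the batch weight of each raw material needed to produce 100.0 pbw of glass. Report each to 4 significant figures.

Batch per 100.0 pbw glass:
  Gibbsite: 10.32 pbw
  Potassium carbonate: 31.31 pbw
  SrCO3: 29.64 pbw
  Silica sand: 38.78 pbw
  CaSiO3: 2.701 pbw
  Zinc white: 9.927 pbw
Total batch = 122.7 pbw; LOI loss = 22.68 pbw; yield = 81.51%

Intermediates are rounded to four significant digits as shown — every computation holds full precision end to end — every reported number receives exactly one rounding; derived quantities (glass mass, ignition loss, the six compositions, the yield, the totals) are rebuilt starting from the weights per 100.0 pbw of glass at exact precision, exactly as printed in the problem or answer text.
Per-oxide target masses for 100.0 pbw glass:
  SiO2: 39.98% × 100.0 = 39.98 pbw
  K2O: 21.20% × 100.0 = 21.20 pbw
  Al2O3: 6.859% × 100.0 = 6.859 pbw
  SrO: 20.76% × 100.0 = 20.76 pbw
  CaO: 1.304% × 100.0 = 1.304 pbw
  ZnO: 9.907% × 100.0 = 9.907 pbw
Checking each oxide sum per the reported batch figures, per the basis as stated (sums match the target masses once rounding is allowed for):
  SiO2: 38.78·0.9950 + 2.701·0.5143 = 39.98 pbw (target 39.98 pbw)
  K2O: 31.31·0.6770 = 21.20 pbw (target 21.20 pbw)
  Al2O3: 10.32·0.6534 + 38.78·0.003000 = 6.859 pbw (target 6.859 pbw)
  SrO: 29.64·0.7003 = 20.76 pbw (target 20.76 pbw)
  CaO: 2.701·0.4827 = 1.304 pbw (target 1.304 pbw)
  ZnO: 9.927·0.9980 = 9.907 pbw (target 9.907 pbw)
Glass-mass closure: Σ batch − LOI loss = 100.0 pbw (summing oxide targets gives 100.0 pbw; basis as stated: 100.0 pbw — rounding explains the deltas).
Batch grand total — Σ batch = 122.7 pbw; LOI removed, Σ of batch·LOI: 22.68 pbw; yield: glass divided by total = 81.51%.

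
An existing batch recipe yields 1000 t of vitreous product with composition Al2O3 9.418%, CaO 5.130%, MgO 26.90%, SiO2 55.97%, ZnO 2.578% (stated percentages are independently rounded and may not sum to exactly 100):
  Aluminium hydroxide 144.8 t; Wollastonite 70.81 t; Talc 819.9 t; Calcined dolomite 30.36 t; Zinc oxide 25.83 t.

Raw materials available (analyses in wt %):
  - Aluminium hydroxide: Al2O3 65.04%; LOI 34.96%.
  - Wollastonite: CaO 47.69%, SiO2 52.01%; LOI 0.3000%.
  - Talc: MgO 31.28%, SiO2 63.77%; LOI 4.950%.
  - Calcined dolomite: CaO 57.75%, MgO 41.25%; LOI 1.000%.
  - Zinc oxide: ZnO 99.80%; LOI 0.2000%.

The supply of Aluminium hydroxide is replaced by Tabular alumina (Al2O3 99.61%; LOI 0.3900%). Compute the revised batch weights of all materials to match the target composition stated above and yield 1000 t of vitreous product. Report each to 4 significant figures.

Exact precision is held all the way through; working values appear rounded to 4 significant digits alongside each step; each reported result is rounded once only — the derived quantities (glass mass, ignition loss, five oxide percentages, totals, the yield) are computed at full precision starting from the weights on 1000 t of glass, as set out in the question or the answer.
Oxide mass targets, per 1000 t vitreous product:
  Al2O3: 9.418% × 1000 = 94.18 t
  CaO: 5.130% × 1000 = 51.30 t
  MgO: 26.90% × 1000 = 269.0 t
  SiO2: 55.97% × 1000 = 559.7 t
  ZnO: 2.578% × 1000 = 25.78 t
Checking each oxide sum on the weights just shown, on the stated basis (summed amounts equal target values given rounding of the digits):
  Al2O3: 94.55·0.9961 = 94.18 t (target 94.18 t)
  CaO: 70.81·0.4769 + 30.36·0.5775 = 51.30 t (target 51.30 t)
  MgO: 819.9·0.3128 + 30.36·0.4125 = 269.0 t (target 269.0 t)
  SiO2: 70.81·0.5201 + 819.9·0.6377 = 559.7 t (target 559.7 t)
  ZnO: 25.83·0.9980 = 25.78 t (target 25.78 t)
The glass-mass cross-check: whole batch net of LOI = 999.9 t (summing oxide targets gives 1000 t; basis as stated: 1000 t — gaps are rounding artifacts).
Total batch = Σ batch = 1041 t; Σ batch·LOI gives LOI loss = 41.52 t; the yield ratio, glass ÷ batch: 96.01%.

Revised batch per 1000 t vitreous product:
  Tabular alumina: 94.55 t
  Wollastonite: 70.81 t
  Talc: 819.9 t
  Calcined dolomite: 30.36 t
  Zinc oxide: 25.83 t
Total batch = 1041 t; LOI loss = 41.52 t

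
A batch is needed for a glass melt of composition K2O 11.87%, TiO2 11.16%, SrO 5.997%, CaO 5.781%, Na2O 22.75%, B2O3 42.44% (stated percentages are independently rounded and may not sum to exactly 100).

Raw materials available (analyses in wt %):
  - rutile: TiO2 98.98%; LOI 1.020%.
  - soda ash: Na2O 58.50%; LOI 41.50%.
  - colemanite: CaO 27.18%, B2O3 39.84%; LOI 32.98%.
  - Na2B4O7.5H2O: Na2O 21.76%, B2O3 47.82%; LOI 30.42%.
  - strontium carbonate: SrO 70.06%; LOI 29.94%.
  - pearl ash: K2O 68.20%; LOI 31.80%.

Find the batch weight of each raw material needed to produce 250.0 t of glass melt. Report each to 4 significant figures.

Batch per 250.0 t glass melt:
  rutile: 28.19 t
  soda ash: 31.17 t
  colemanite: 53.17 t
  Na2B4O7.5H2O: 177.6 t
  strontium carbonate: 21.40 t
  pearl ash: 43.51 t
Total batch = 355.0 t; LOI loss = 105.0 t; yield = 70.42%

Working values appear (rounded to 4 significant figures) alongside each step — each numeric step runs at full float precision from start to finish; each reported number is rounded exactly once; derived quantities are carried at full precision (six oxide percentages, LOI, net glass mass, totals, yield) starting from the weights on 250.0 t of glass, as set out in question or answer.
Oxide mass targets, per 250.0 t glass melt:
  K2O: 11.87% × 250.0 = 29.68 t
  TiO2: 11.16% × 250.0 = 27.90 t
  SrO: 5.997% × 250.0 = 14.99 t
  CaO: 5.781% × 250.0 = 14.45 t
  Na2O: 22.75% × 250.0 = 56.88 t
  B2O3: 42.44% × 250.0 = 106.1 t
Per-oxide balance check given the weights on record, against the basis in use (every target is met by its sum exact up to rounding of places):
  K2O: 43.51·0.6820 = 29.67 t (target 29.68 t)
  TiO2: 28.19·0.9898 = 27.90 t (target 27.90 t)
  SrO: 21.40·0.7006 = 14.99 t (target 14.99 t)
  CaO: 53.17·0.2718 = 14.45 t (target 14.45 t)
  Na2O: 31.17·0.5850 + 177.6·0.2176 = 56.88 t (target 56.88 t)
  B2O3: 53.17·0.3984 + 177.6·0.4782 = 106.1 t (target 106.1 t)
Auditing the glass mass value: whole batch net of LOI = 250.0 t (the Σ of target masses is 250.0 t; with the basis standing at 250.0 t — a pure rounding effect).
Batch grand total — Σ batch = 355.0 t; ignition loss, Σ(batch × LOI) = 105.0 t; yield = glass ÷ total batch = 70.42%.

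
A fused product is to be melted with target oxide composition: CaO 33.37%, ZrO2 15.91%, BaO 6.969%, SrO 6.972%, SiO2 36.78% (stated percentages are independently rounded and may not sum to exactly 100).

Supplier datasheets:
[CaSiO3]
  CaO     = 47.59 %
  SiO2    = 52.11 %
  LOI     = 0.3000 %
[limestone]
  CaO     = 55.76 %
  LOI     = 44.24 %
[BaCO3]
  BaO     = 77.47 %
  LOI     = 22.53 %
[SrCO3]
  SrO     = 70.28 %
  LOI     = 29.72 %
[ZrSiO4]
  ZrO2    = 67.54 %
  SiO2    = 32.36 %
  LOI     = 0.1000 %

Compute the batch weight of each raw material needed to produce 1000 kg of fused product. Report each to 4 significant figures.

Intermediates are displayed with 4-significant-digit rounding within the worked lines — all arithmetic keeps full float precision at each step. Each reported value takes just one rounding — the derived quantities, including the totals, ignition loss, five oxide percentages, net glass mass, yield, are rebuilt starting from the weights on 1000 kg of glass at full float precision exactly as printed in the problem or answer text.
The oxide mass targets at 1000 kg fused product:
  CaO: 33.37% × 1000 = 333.7 kg
  ZrO2: 15.91% × 1000 = 159.1 kg
  BaO: 6.969% × 1000 = 69.69 kg
  SrO: 6.972% × 1000 = 69.72 kg
  SiO2: 36.78% × 1000 = 367.8 kg
A balance pass over the oxides, from the weights as reported, relative to the basis at hand (summed amounts equal target values once rounding is allowed for):
  CaO: 559.5·0.4759 + 120.9·0.5576 = 333.7 kg (target 333.7 kg)
  ZrO2: 235.6·0.6754 = 159.1 kg (target 159.1 kg)
  BaO: 89.96·0.7747 = 69.69 kg (target 69.69 kg)
  SrO: 99.20·0.7028 = 69.72 kg (target 69.72 kg)
  SiO2: 559.5·0.5211 + 235.6·0.3236 = 367.8 kg (target 367.8 kg)
Auditing the glass mass value: batch total minus LOI = 1000 kg (the Σ of target masses is 1000 kg; versus the stated basis of 1000 kg — gaps are rounding artifacts).
Adding the batch up: Σ batch = 1105 kg; LOI loss = Σ batch·LOI = 105.2 kg; yield, glass over the total, = 90.49%.

Batch per 1000 kg fused product:
  CaSiO3: 559.5 kg
  limestone: 120.9 kg
  BaCO3: 89.96 kg
  SrCO3: 99.20 kg
  ZrSiO4: 235.6 kg
Total batch = 1105 kg; LOI loss = 105.2 kg; yield = 90.49%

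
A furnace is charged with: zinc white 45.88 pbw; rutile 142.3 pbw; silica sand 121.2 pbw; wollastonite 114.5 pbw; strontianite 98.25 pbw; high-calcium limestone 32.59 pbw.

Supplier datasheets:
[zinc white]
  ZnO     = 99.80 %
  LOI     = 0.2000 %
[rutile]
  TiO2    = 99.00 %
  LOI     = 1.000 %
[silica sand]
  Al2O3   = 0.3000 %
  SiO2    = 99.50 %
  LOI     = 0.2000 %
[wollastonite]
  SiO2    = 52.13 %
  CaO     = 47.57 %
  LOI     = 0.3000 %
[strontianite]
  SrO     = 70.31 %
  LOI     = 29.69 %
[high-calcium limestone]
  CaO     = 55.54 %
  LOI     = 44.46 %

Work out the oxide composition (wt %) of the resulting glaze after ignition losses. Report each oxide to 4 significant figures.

All arithmetic carries exact precision at every stage — the intermediate values are shown rounded off to 4 significant figures in the printout; a single rounding completes every reported figure. The derived quantities are rebuilt at full precision (totals, the yield, ignition loss, the six compositions, glass mass) starting from the weights at 509.0 pbw of glass exactly as shown in the problem or answer text.
Oxide-by-oxide delivered mass:
  ZnO: 45.88·0.9980 = 45.79 pbw
  Al2O3: 121.2·0.003000 = 0.3636 pbw
  SrO: 98.25·0.7031 = 69.08 pbw
  SiO2: 121.2·0.9950 + 114.5·0.5213 = 180.3 pbw
  CaO: 114.5·0.4757 + 32.59·0.5554 = 72.57 pbw
  TiO2: 142.3·0.9900 = 140.9 pbw
LOI: 45.88·0.002000 + 142.3·0.01000 + 121.2·0.002000 + 114.5·0.003000 + 98.25·0.2969 + 32.59·0.4446 = 45.76 pbw
Net of LOI, the glass mass = 554.7 − 45.76 = 509.0 pbw (= the summed oxide contributions)
wt % = 100 × oxide mass / glass mass

Glass mass = 509.0 pbw (batch 554.7 − LOI 45.76).
Composition: ZnO 8.996%, Al2O3 0.07144%, SrO 13.57%, SiO2 35.42%, CaO 14.26%, TiO2 27.68%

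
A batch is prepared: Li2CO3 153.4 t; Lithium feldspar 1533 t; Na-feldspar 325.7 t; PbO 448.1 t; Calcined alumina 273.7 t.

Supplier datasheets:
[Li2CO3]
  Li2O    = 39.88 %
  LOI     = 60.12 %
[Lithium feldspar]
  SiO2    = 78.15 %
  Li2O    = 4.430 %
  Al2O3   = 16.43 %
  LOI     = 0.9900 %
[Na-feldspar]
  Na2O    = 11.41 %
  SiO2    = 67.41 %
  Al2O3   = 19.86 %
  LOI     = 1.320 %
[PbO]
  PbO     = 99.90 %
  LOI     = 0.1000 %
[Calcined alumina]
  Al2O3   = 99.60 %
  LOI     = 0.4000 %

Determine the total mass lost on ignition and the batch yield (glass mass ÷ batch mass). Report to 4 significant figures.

The working math keeps exact precision from start to finish. Working values appear rounded to 4 significant figures at each printed step — every reported result is rounded only once; the derived quantities (glass mass, totals, the five compositions, ignition loss, the yield) are recomputed from the weighed amounts on 2621 t of glass at full precision as they appear in the problem or answer text.
Each material's LOI contribution:
  Li2CO3: 153.4 × 0.6012 = 92.22 t
  Lithium feldspar: 1533 × 0.009900 = 15.18 t
  Na-feldspar: 325.7 × 0.01320 = 4.299 t
  PbO: 448.1 × 0.001000 = 0.4481 t
  Calcined alumina: 273.7 × 0.004000 = 1.095 t
Total LOI = 113.2 t
Glass = batch − LOI = 2734 − 113.2 = 2621 t

LOI loss = 113.2 t; glass = 2621 t; yield = 95.86%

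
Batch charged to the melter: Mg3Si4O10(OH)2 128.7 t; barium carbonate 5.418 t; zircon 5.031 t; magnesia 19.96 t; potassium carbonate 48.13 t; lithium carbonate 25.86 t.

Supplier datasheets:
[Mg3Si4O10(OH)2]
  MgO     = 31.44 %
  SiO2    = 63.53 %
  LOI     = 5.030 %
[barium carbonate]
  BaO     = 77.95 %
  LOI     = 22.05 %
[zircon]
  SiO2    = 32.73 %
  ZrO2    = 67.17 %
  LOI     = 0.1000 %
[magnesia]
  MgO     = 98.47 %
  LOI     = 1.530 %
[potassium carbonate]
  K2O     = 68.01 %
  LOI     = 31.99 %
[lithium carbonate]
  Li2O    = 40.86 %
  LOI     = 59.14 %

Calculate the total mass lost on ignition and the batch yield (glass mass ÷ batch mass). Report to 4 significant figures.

Each numeric step carries full float precision throughout — mid-chain values are printed rounded off to 4 significant digits in the printout — a single rounding completes each reported figure; the derived quantities are rebuilt in full precision (six oxide percentages, LOI, the yield, totals, glass mass) starting from the weights per 194.4 t of glass as given in the problem or answer text.
LOI of each material in turn:
  Mg3Si4O10(OH)2: 128.7 × 0.05030 = 6.474 t
  barium carbonate: 5.418 × 0.2205 = 1.195 t
  zircon: 5.031 × 0.001000 = 0.005031 t
  magnesia: 19.96 × 0.01530 = 0.3054 t
  potassium carbonate: 48.13 × 0.3199 = 15.40 t
  lithium carbonate: 25.86 × 0.5914 = 15.29 t
Total LOI = 38.67 t
Glass = batch − LOI = 233.1 − 38.67 = 194.4 t

LOI loss = 38.67 t; glass = 194.4 t; yield = 83.41%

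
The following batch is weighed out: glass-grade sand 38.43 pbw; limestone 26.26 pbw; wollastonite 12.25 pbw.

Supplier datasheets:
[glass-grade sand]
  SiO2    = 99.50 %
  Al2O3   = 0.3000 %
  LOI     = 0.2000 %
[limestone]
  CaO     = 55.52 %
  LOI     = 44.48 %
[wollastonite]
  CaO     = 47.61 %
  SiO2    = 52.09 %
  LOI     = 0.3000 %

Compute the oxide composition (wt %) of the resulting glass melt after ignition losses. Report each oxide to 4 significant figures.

The intermediate values appear rounded off to 4 significant digits alongside each step; full precision is held in every operation; a single rounding yields every reported figure — the derived quantities are rebuilt using the weight values per 65.15 pbw of glass in full precision (ignition loss, the totals, glass mass, the yield, three oxide percentages) as given in the problem or the answer.
Per-oxide mass from batch:
  CaO: 26.26·0.5552 + 12.25·0.4761 = 20.41 pbw
  SiO2: 38.43·0.9950 + 12.25·0.5209 = 44.62 pbw
  Al2O3: 38.43·0.003000 = 0.1153 pbw
LOI: 38.43·0.002000 + 26.26·0.4448 + 12.25·0.003000 = 11.79 pbw
Glass mass = batch − LOI = 76.94 − 11.79 = 65.15 pbw (= the summed oxide contributions)
each wt % is 100 × oxide ÷ glass

Glass mass = 65.15 pbw (batch 76.94 − LOI 11.79).
Composition: CaO 31.33%, SiO2 68.49%, Al2O3 0.1770%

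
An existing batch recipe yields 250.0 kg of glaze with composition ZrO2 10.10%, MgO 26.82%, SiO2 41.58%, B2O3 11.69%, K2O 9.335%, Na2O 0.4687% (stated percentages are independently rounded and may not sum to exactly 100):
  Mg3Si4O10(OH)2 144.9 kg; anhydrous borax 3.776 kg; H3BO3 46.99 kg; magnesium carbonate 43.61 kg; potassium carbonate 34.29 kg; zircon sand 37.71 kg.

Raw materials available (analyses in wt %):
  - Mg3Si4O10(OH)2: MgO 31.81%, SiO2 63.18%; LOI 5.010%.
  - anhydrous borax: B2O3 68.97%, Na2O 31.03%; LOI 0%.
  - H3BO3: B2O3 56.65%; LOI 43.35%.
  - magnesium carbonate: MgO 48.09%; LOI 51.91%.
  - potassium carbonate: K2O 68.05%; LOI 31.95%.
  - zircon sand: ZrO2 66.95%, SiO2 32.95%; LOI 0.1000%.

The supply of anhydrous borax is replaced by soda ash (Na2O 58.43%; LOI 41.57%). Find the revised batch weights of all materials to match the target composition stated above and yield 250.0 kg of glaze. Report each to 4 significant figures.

Revised batch per 250.0 kg glaze:
  Mg3Si4O10(OH)2: 144.9 kg
  soda ash: 2.005 kg
  H3BO3: 51.59 kg
  magnesium carbonate: 43.61 kg
  potassium carbonate: 34.29 kg
  zircon sand: 37.71 kg
Total batch = 314.1 kg; LOI loss = 64.09 kg

The working math holds full float precision end to end; working values are displayed rounded off to 4 significant figures alongside each step. Every reported number takes just one rounding — all derived quantities are rebuilt at full float precision (six oxide percentages, the yield, the totals, ignition loss, glass mass) from the batch weights on 250.0 kg of glass, as set out in question or answer.
Target masses of each oxide per 250.0 kg glaze:
  ZrO2: 10.10% × 250.0 = 25.25 kg
  MgO: 26.82% × 250.0 = 67.05 kg
  SiO2: 41.58% × 250.0 = 104.0 kg
  B2O3: 11.69% × 250.0 = 29.22 kg
  K2O: 9.335% × 250.0 = 23.34 kg
  Na2O: 0.4687% × 250.0 = 1.172 kg
A balance pass over the oxides, per the reported batch figures, under the basis named above (every target is met by its sum up to rounding of the answer):
  ZrO2: 37.71·0.6695 = 25.25 kg (target 25.25 kg)
  MgO: 144.9·0.3181 + 43.61·0.4809 = 67.06 kg (target 67.05 kg)
  SiO2: 144.9·0.6318 + 37.71·0.3295 = 104.0 kg (target 104.0 kg)
  B2O3: 51.59·0.5665 = 29.23 kg (target 29.22 kg)
  K2O: 34.29·0.6805 = 23.33 kg (target 23.34 kg)
  Na2O: 2.005·0.5843 = 1.172 kg (target 1.172 kg)
Glass-mass closure: batch Σ − ignition loss = 250.0 kg (the targets, summed, come to 250.0 kg; versus the stated basis of 250.0 kg — deltas are rounding alone).
Batch total: Σ batch = 314.1 kg; loss to ignition Σ batch·LOI = 64.09 kg; yield, glass over the total, = 79.60%.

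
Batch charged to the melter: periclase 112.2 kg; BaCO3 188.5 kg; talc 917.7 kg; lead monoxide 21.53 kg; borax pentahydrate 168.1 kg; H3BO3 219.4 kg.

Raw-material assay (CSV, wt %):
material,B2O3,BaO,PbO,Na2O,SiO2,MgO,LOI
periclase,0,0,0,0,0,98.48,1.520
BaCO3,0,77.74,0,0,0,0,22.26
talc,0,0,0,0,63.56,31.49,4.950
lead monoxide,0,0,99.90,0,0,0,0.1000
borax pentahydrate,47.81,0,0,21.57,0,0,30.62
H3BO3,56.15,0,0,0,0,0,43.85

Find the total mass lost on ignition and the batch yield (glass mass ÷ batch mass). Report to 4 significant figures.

LOI loss = 236.8 kg; glass = 1391 kg; yield = 85.45%

In-progress results are displayed rounded off to 4 significant figures on the page; each numeric step runs at full float precision throughout — a single rounding completes each reported figure; derived quantities are rebuilt at full float precision (ignition loss, net glass mass, the six compositions, yield, totals) from the batch weights per 1391 kg of glass, as they appear in the problem or answer text.
Ignition loss by material:
  periclase: 112.2 × 0.01520 = 1.705 kg
  BaCO3: 188.5 × 0.2226 = 41.96 kg
  talc: 917.7 × 0.04950 = 45.43 kg
  lead monoxide: 21.53 × 0.001000 = 0.02153 kg
  borax pentahydrate: 168.1 × 0.3062 = 51.47 kg
  H3BO3: 219.4 × 0.4385 = 96.21 kg
Total LOI = 236.8 kg
Glass = batch − LOI = 1627 − 236.8 = 1391 kg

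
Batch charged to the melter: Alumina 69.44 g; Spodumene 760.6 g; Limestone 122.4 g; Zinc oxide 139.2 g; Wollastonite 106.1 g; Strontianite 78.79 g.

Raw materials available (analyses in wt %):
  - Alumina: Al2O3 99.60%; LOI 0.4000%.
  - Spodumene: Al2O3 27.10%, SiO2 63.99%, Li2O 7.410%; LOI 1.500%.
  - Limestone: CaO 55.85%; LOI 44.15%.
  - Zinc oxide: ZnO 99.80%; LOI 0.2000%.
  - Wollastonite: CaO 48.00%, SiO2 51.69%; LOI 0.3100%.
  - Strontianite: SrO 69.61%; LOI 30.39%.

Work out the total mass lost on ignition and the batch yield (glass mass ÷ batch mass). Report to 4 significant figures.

LOI loss = 90.28 g; glass = 1186 g; yield = 92.93%

Every computation carries full precision end to end. Mid-chain values appear (rounded to 4 significant digits) as written. Every reported value is rounded a single time. The derived quantities are re-derived in exact precision (the six compositions, LOI, the totals, the yield, glass mass) from the weighed amounts per 1186 g of glass exactly as shown in the question or the answer.
Loss on ignition, line by line:
  Alumina: 69.44 × 0.004000 = 0.2778 g
  Spodumene: 760.6 × 0.01500 = 11.41 g
  Limestone: 122.4 × 0.4415 = 54.04 g
  Zinc oxide: 139.2 × 0.002000 = 0.2784 g
  Wollastonite: 106.1 × 0.003100 = 0.3289 g
  Strontianite: 78.79 × 0.3039 = 23.94 g
Total LOI = 90.28 g
Glass = batch − LOI = 1277 − 90.28 = 1186 g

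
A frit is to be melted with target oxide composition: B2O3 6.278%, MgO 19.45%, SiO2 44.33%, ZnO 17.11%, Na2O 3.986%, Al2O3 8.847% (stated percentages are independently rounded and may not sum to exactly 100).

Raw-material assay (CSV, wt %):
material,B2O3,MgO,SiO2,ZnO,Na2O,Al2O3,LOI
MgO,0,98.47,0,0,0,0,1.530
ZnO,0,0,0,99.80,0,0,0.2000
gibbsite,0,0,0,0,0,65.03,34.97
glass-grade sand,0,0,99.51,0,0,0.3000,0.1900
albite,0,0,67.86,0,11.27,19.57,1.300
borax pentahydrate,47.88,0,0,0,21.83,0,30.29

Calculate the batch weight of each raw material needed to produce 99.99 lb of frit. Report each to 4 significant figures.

Intermediates are printed rounded off to 4 significant figures on the page. Exact precision is held end to end; a single rounding yields every reported value — the derived quantities, including six oxide percentages, ignition loss, totals, glass mass, yield, are computed from the batch weights per 99.99 lb of glass in full float precision as written in the problem or answer text.
Target masses of each oxide per 99.99 lb frit:
  B2O3: 6.278% × 99.99 = 6.277 lb
  MgO: 19.45% × 99.99 = 19.45 lb
  SiO2: 44.33% × 99.99 = 44.33 lb
  ZnO: 17.11% × 99.99 = 17.11 lb
  Na2O: 3.986% × 99.99 = 3.986 lb
  Al2O3: 8.847% × 99.99 = 8.846 lb
Balance tally, oxide-wise, using the reported weights, on the stated basis (sum by sum, the targets are met up to rounding of the answer):
  B2O3: 13.11·0.4788 = 6.277 lb (target 6.277 lb)
  MgO: 19.75·0.9847 = 19.45 lb (target 19.45 lb)
  SiO2: 37.75·0.9951 + 9.969·0.6786 = 44.33 lb (target 44.33 lb)
  ZnO: 17.14·0.9980 = 17.11 lb (target 17.11 lb)
  Na2O: 9.969·0.1127 + 13.11·0.2183 = 3.985 lb (target 3.986 lb)
  Al2O3: 10.43·0.6503 + 37.75·0.003000 + 9.969·0.1957 = 8.847 lb (target 8.846 lb)
Glass mass check: Σ batch − LOI loss = 99.99 lb (per-oxide target masses sum to 99.99 lb; against the stated basis, 99.99 lb — rounding explains the deltas).
Batch total: Σ batch = 108.1 lb; Σ batch·LOI gives LOI loss = 8.156 lb; yield, glass over the total, = 92.46%.

Batch per 99.99 lb frit:
  MgO: 19.75 lb
  ZnO: 17.14 lb
  gibbsite: 10.43 lb
  glass-grade sand: 37.75 lb
  albite: 9.969 lb
  borax pentahydrate: 13.11 lb
Total batch = 108.1 lb; LOI loss = 8.156 lb; yield = 92.46%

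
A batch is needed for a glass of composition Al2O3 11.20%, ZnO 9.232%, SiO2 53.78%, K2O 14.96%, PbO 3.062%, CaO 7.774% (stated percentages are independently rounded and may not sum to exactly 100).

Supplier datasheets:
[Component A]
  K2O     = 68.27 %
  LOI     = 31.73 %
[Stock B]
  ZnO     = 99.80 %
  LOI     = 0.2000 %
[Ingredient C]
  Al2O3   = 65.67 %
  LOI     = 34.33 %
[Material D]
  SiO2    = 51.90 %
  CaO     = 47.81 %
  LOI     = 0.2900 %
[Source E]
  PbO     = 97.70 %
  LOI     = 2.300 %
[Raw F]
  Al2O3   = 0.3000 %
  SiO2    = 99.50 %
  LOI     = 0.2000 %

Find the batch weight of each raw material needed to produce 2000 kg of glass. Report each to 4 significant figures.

Batch per 2000 kg glass:
  Component A: 438.3 kg
  Stock B: 185.0 kg
  Ingredient C: 336.9 kg
  Material D: 325.2 kg
  Source E: 62.68 kg
  Raw F: 911.4 kg
Total batch = 2259 kg; LOI loss = 259.3 kg; yield = 88.52%

Every computation holds full float precision at all times. Intermediates are shown (rounded to 4 significant figures) between the steps; each reported figure is rounded exactly once — the derived quantities (the six compositions, the yield, ignition loss, the totals, net glass mass) are rebuilt from the batch weights at 2000 kg of glass in exact precision as given in either problem or answer.
The oxide mass targets at 2000 kg glass:
  Al2O3: 11.20% × 2000 = 224.0 kg
  ZnO: 9.232% × 2000 = 184.6 kg
  SiO2: 53.78% × 2000 = 1076 kg
  K2O: 14.96% × 2000 = 299.2 kg
  PbO: 3.062% × 2000 = 61.24 kg
  CaO: 7.774% × 2000 = 155.5 kg
Verifying the oxide balance from the weights as reported, versus the basis set out (every target is met by its sum exact up to rounding of places):
  Al2O3: 336.9·0.6567 + 911.4·0.003000 = 224.0 kg (target 224.0 kg)
  ZnO: 185.0·0.9980 = 184.6 kg (target 184.6 kg)
  SiO2: 325.2·0.5190 + 911.4·0.9950 = 1076 kg (target 1076 kg)
  K2O: 438.3·0.6827 = 299.2 kg (target 299.2 kg)
  PbO: 62.68·0.9770 = 61.24 kg (target 61.24 kg)
  CaO: 325.2·0.4781 = 155.5 kg (target 155.5 kg)
Glass-mass sanity pass: whole batch net of LOI = 2000 kg (targets for the oxides total 2000 kg; with the basis standing at 2000 kg — differing by rounding only).
Summing the batch: Σ batch = 2259 kg; LOI loss = Σ batch·LOI = 259.3 kg; the yield ratio, glass ÷ batch: 88.52%.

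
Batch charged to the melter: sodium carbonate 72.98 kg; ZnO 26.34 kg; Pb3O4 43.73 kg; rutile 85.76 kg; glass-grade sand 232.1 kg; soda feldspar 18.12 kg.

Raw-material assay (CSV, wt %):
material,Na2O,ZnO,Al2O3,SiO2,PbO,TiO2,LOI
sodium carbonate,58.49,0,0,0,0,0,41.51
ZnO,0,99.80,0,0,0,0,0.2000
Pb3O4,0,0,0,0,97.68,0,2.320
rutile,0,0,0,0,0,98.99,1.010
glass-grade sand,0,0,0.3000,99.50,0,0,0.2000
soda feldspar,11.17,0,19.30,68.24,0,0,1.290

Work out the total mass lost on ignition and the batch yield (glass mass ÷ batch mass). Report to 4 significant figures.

Each numeric step keeps full float precision through every step; working values are shown rounded to 4 significant digits at each printed step — every reported figure is rounded only once — all derived quantities (yield, the totals, the six compositions, LOI, net glass mass) are rebuilt starting from the weights on 446.1 kg of glass at full precision, precisely as stated by question or answer.
Loss on ignition, line by line:
  sodium carbonate: 72.98 × 0.4151 = 30.29 kg
  ZnO: 26.34 × 0.002000 = 0.05268 kg
  Pb3O4: 43.73 × 0.02320 = 1.015 kg
  rutile: 85.76 × 0.01010 = 0.8662 kg
  glass-grade sand: 232.1 × 0.002000 = 0.4642 kg
  soda feldspar: 18.12 × 0.01290 = 0.2337 kg
Total LOI = 32.93 kg
Glass = batch − LOI = 479.0 − 32.93 = 446.1 kg

LOI loss = 32.93 kg; glass = 446.1 kg; yield = 93.13%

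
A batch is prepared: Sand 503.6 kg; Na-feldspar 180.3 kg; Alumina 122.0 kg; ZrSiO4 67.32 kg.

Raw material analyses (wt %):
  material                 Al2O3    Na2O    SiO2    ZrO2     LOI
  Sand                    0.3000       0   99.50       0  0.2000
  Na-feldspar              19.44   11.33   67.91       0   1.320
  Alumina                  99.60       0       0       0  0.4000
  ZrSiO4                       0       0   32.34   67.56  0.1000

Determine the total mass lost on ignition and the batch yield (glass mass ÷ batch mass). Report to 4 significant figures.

LOI loss = 3.942 kg; glass = 869.3 kg; yield = 99.55%

Values along the way are shown, with 4-significant-digit rounding, across the worked steps — the working math holds full precision end to end — each reported number sees exactly one rounding; derived quantities, which include ignition loss, the totals, glass mass, the yield, four oxide percentages, are re-derived at full float precision, as set out in the problem or the answer, from the weighed amounts on 869.3 kg of glass.
Material-by-material LOI:
  Sand: 503.6 × 0.002000 = 1.007 kg
  Na-feldspar: 180.3 × 0.01320 = 2.380 kg
  Alumina: 122.0 × 0.004000 = 0.4880 kg
  ZrSiO4: 67.32 × 0.001000 = 0.06732 kg
Total LOI = 3.942 kg
Glass = batch − LOI = 873.2 − 3.942 = 869.3 kg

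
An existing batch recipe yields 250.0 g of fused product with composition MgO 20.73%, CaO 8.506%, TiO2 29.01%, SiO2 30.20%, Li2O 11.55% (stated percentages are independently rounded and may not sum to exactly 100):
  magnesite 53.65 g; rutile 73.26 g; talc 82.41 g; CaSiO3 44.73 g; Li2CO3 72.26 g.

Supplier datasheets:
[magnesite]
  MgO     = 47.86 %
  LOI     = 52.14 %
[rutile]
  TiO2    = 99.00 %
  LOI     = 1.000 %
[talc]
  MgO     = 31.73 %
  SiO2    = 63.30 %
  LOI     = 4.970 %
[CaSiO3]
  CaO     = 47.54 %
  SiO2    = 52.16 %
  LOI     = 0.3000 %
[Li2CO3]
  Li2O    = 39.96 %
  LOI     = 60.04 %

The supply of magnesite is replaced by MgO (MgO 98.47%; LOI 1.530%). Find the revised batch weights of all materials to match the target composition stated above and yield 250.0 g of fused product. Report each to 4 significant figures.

In-progress results are shown (rounded to 4 significant figures) in the working — the working math carries full float precision in every operation. Each reported number is rounded only once; the derived quantities are recomputed starting from the weights for 250.0 g of glass at full precision (glass mass, the yield, ignition loss, five oxide percentages, the totals) as set out in problem or answer.
Oxide-by-oxide targets in 250.0 g fused product:
  MgO: 20.73% × 250.0 = 51.82 g
  CaO: 8.506% × 250.0 = 21.26 g
  TiO2: 29.01% × 250.0 = 72.53 g
  SiO2: 30.20% × 250.0 = 75.50 g
  Li2O: 11.55% × 250.0 = 28.88 g
Per-oxide balance check with the batch weights as given, versus the basis set out (delivered sums recover each target exact up to rounding of places):
  MgO: 26.07·0.9847 + 82.41·0.3173 = 51.82 g (target 51.82 g)
  CaO: 44.73·0.4754 = 21.26 g (target 21.26 g)
  TiO2: 73.26·0.9900 = 72.53 g (target 72.53 g)
  SiO2: 82.41·0.6330 + 44.73·0.5216 = 75.50 g (target 75.50 g)
  Li2O: 72.26·0.3996 = 28.88 g (target 28.88 g)
Glass mass check: total batch − LOI = 250.0 g (the Σ of target masses is 250.0 g; the stated basis being 250.0 g — differing by rounding only).
Batch total: Σ batch = 298.7 g; LOI loss = Σ batch·LOI = 48.75 g; yield: glass divided by total = 83.68%.

Revised batch per 250.0 g fused product:
  MgO: 26.07 g
  rutile: 73.26 g
  talc: 82.41 g
  CaSiO3: 44.73 g
  Li2CO3: 72.26 g
Total batch = 298.7 g; LOI loss = 48.75 g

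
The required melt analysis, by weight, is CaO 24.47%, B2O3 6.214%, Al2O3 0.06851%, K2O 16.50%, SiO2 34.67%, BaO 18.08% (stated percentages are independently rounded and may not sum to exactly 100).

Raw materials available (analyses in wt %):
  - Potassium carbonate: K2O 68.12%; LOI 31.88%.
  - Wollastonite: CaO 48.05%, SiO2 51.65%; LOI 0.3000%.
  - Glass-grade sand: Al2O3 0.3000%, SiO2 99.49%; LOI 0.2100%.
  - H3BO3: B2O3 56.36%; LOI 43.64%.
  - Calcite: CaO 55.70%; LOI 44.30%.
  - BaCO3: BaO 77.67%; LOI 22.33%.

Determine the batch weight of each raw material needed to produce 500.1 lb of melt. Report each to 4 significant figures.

Batch per 500.1 lb melt:
  Potassium carbonate: 121.1 lb
  Wollastonite: 115.7 lb
  Glass-grade sand: 114.2 lb
  H3BO3: 55.14 lb
  Calcite: 119.9 lb
  BaCO3: 116.4 lb
Total batch = 642.4 lb; LOI loss = 142.4 lb; yield = 77.84%

Intermediates appear, rounded to 4 significant figures, as written — full float precision is maintained all the way through. Each reported value receives exactly one rounding — derived quantities are carried starting from the weights on 500.1 lb of glass at full precision (the six compositions, net glass mass, the yield, totals, LOI), as written in either problem or answer.
Target oxide masses per 500.1 lb melt:
  CaO: 24.47% × 500.1 = 122.4 lb
  B2O3: 6.214% × 500.1 = 31.08 lb
  Al2O3: 0.06851% × 500.1 = 0.3426 lb
  K2O: 16.50% × 500.1 = 82.52 lb
  SiO2: 34.67% × 500.1 = 173.4 lb
  BaO: 18.08% × 500.1 = 90.42 lb
Per-oxide balance check per the reported batch figures, under the basis named above (oxide sums agree with the targets up to rounding of the answer):
  CaO: 115.7·0.4805 + 119.9·0.5570 = 122.4 lb (target 122.4 lb)
  B2O3: 55.14·0.5636 = 31.08 lb (target 31.08 lb)
  Al2O3: 114.2·0.003000 = 0.3426 lb (target 0.3426 lb)
  K2O: 121.1·0.6812 = 82.49 lb (target 82.52 lb)
  SiO2: 115.7·0.5165 + 114.2·0.9949 = 173.4 lb (target 173.4 lb)
  BaO: 116.4·0.7767 = 90.41 lb (target 90.42 lb)
Glass-mass closure: whole batch net of LOI = 500.1 lb (oxide target masses add up to 500.1 lb; the stated basis being 500.1 lb — gaps are rounding artifacts).
Summing the batch: Σ batch = 642.4 lb; Σ batch·LOI gives LOI loss = 142.4 lb; as yield: glass ÷ batch → 77.84%.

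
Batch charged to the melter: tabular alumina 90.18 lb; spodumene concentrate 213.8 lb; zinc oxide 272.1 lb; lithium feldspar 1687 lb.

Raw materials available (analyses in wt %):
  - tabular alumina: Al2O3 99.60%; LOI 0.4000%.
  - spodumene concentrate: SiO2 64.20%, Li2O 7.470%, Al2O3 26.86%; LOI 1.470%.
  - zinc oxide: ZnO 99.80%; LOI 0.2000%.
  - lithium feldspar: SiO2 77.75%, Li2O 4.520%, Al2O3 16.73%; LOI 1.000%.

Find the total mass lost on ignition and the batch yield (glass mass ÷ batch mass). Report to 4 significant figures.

LOI loss = 20.92 lb; glass = 2242 lb; yield = 99.08%

The whole derivation holds full float precision through the solve — in-progress results are printed, rounded to 4 significant figures, as written. Each reported value is rounded just once — all derived quantities are carried in full float precision (the yield, four oxide percentages, ignition loss, glass mass, the totals) using the weight values for 2242 lb of glass as given in the problem or the answer.
LOI of each material in turn:
  tabular alumina: 90.18 × 0.004000 = 0.3607 lb
  spodumene concentrate: 213.8 × 0.01470 = 3.143 lb
  zinc oxide: 272.1 × 0.002000 = 0.5442 lb
  lithium feldspar: 1687 × 0.01000 = 16.87 lb
Total LOI = 20.92 lb
Glass = batch − LOI = 2263 − 20.92 = 2242 lb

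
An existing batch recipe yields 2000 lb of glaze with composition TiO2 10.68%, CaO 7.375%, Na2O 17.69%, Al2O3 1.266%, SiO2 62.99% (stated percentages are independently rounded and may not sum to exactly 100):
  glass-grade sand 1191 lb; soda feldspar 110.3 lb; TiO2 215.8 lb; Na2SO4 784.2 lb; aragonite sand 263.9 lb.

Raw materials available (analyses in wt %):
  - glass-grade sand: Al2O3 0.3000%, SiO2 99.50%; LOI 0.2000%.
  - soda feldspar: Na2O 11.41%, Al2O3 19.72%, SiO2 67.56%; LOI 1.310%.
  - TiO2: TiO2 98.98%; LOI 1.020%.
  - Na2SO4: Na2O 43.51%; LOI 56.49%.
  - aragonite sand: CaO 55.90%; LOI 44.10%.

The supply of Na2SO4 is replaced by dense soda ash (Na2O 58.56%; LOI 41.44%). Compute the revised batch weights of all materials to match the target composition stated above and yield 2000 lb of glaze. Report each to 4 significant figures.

Revised batch per 2000 lb glaze:
  glass-grade sand: 1191 lb
  soda feldspar: 110.3 lb
  TiO2: 215.8 lb
  dense soda ash: 582.7 lb
  aragonite sand: 263.9 lb
Total batch = 2364 lb; LOI loss = 363.9 lb

The intermediate values are shown rounded off to 4 significant figures on the page. The working math maintains exact precision in all steps — every reported number takes just one rounding — all derived quantities, including LOI, yield, five oxide percentages, totals, net glass mass, are carried starting from the weights at 2000 lb of glass in full precision as set out in question or answer.
Target masses of each oxide per 2000 lb glaze:
  TiO2: 10.68% × 2000 = 213.6 lb
  CaO: 7.375% × 2000 = 147.5 lb
  Na2O: 17.69% × 2000 = 353.8 lb
  Al2O3: 1.266% × 2000 = 25.32 lb
  SiO2: 62.99% × 2000 = 1260 lb
Verifying the oxide balance on the weights just shown, against the basis in use (delivered sums recover each target within answer rounding):
  TiO2: 215.8·0.9898 = 213.6 lb (target 213.6 lb)
  CaO: 263.9·0.5590 = 147.5 lb (target 147.5 lb)
  Na2O: 110.3·0.1141 + 582.7·0.5856 = 353.8 lb (target 353.8 lb)
  Al2O3: 1191·0.003000 + 110.3·0.1972 = 25.32 lb (target 25.32 lb)
  SiO2: 1191·0.9950 + 110.3·0.6756 = 1260 lb (target 1260 lb)
Glass-mass bookkeeping: total batch − LOI = 2000 lb (targets for the oxides total 2000 lb; the stated basis being 2000 lb — deltas are rounding alone).
Total batch = Σ batch = 2364 lb; the LOI term Σ batch·LOI equals 363.9 lb; the yield ratio, glass ÷ batch: 84.61%.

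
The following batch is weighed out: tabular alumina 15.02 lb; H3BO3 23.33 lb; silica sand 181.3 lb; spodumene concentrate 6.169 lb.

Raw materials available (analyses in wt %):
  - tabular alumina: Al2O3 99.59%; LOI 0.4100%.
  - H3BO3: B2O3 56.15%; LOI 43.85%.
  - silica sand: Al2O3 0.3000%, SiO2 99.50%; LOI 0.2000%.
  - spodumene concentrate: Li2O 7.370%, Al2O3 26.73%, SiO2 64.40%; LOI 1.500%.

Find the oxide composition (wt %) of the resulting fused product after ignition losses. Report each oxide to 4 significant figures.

Intermediates appear rounded off to 4 significant digits across the worked steps — the working math maintains exact precision through the solve — every reported result is rounded only once — derived quantities, which include the yield, four oxide percentages, glass mass, ignition loss, the totals, are rebuilt in full precision, as quoted within the problem or the answer, from the batch weights for 215.1 lb of glass.
Mass of each oxide from the mix:
  Li2O: 6.169·0.07370 = 0.4547 lb
  B2O3: 23.33·0.5615 = 13.10 lb
  Al2O3: 15.02·0.9959 + 181.3·0.003000 + 6.169·0.2673 = 17.15 lb
  SiO2: 181.3·0.9950 + 6.169·0.6440 = 184.4 lb
LOI: 15.02·0.004100 + 23.33·0.4385 + 181.3·0.002000 + 6.169·0.01500 = 10.75 lb
batch − LOI leaves glass = 225.8 − 10.75 = 215.1 lb (equal to the oxide-mass sum)
each oxide over glass, ×100, is wt %

Glass mass = 215.1 lb (batch 225.8 − LOI 10.75).
Composition: Li2O 0.2114%, B2O3 6.091%, Al2O3 7.975%, SiO2 85.72%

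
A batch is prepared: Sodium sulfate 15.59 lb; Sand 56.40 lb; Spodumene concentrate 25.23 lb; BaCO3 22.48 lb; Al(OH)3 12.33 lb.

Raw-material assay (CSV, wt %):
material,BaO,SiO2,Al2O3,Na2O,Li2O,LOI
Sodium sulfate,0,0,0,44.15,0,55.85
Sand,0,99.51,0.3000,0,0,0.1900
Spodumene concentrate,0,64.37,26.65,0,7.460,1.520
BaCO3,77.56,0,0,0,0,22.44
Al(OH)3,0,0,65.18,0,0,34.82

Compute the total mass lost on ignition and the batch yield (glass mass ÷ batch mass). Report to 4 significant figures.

LOI loss = 18.54 lb; glass = 113.5 lb; yield = 85.96%

Each numeric step holds full float precision at each step; intermediates are displayed, with 4-significant-figure rounding, across the worked steps — every reported number takes just one rounding — the derived quantities are re-derived at full precision (the totals, ignition loss, glass mass, five oxide percentages, yield) using the weight values per 113.5 lb of glass as they appear in the problem or the answer.
LOI of each material in turn:
  Sodium sulfate: 15.59 × 0.5585 = 8.707 lb
  Sand: 56.40 × 0.001900 = 0.1072 lb
  Spodumene concentrate: 25.23 × 0.01520 = 0.3835 lb
  BaCO3: 22.48 × 0.2244 = 5.045 lb
  Al(OH)3: 12.33 × 0.3482 = 4.293 lb
Total LOI = 18.54 lb
Glass = batch − LOI = 132.0 − 18.54 = 113.5 lb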